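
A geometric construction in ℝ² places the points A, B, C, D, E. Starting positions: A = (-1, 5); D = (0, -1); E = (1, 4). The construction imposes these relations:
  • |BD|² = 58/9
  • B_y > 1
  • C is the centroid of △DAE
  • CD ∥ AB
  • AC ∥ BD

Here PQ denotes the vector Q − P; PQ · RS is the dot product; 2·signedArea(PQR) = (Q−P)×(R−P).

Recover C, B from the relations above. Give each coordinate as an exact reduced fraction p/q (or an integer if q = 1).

B = (-1, 4/3)
C = (0, 8/3)

1. C_x = 0  [C is the centroid of △DAE]
2. C_y = 8/3  [C is the centroid of △DAE]
   → C = (0, 8/3)
3. B_x = -1  [AC ∥ BD ∩ CD ∥ AB]
4. B_y = 4/3  [AC ∥ BD ∩ CD ∥ AB]
   → B = (-1, 4/3)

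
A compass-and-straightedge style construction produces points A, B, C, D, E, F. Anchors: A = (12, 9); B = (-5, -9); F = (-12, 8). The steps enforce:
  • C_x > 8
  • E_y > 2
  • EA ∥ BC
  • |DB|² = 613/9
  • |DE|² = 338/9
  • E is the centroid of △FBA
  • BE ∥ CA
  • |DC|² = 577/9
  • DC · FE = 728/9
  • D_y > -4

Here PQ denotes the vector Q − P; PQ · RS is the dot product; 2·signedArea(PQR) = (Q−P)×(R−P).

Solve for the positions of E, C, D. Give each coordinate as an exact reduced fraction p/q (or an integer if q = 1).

C = (26/3, -8/3)
D = (2/3, -3)
E = (-5/3, 8/3)

1. E_x = -5/3  [E is the centroid of △FBA]
2. E_y = 8/3  [E is the centroid of △FBA]
   → E = (-5/3, 8/3)
3. C_x = 26/3  [BE ∥ CA ∩ EA ∥ BC]
4. C_y = -8/3  [BE ∥ CA ∩ EA ∥ BC]
   → C = (26/3, -8/3)
5. D_x = 2/3  [line -31/3·x + 16/3·y + 206/9 = 0 ∩ |DB|² = 613/9]
6. D_y = -3  [line -31/3·x + 16/3·y + 206/9 = 0 ∩ |DB|² = 613/9]
   → D = (2/3, -3)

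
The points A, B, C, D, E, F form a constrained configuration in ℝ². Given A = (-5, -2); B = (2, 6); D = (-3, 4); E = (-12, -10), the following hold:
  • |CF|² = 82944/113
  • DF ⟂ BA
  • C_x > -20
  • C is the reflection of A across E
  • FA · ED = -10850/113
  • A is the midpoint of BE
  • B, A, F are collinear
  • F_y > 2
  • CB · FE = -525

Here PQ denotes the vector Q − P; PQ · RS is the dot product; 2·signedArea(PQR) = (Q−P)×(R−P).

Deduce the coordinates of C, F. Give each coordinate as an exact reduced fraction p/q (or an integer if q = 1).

1. C_x = -19  [C is the reflection of A across E]
2. C_y = -18  [C is the reflection of A across E]
   → C = (-19, -18)
3. F_x = -131/113  [B, A, F are collinear ∩ DF ⟂ BA]
4. F_y = 270/113  [B, A, F are collinear ∩ DF ⟂ BA]
   → F = (-131/113, 270/113)

C = (-19, -18)
F = (-131/113, 270/113)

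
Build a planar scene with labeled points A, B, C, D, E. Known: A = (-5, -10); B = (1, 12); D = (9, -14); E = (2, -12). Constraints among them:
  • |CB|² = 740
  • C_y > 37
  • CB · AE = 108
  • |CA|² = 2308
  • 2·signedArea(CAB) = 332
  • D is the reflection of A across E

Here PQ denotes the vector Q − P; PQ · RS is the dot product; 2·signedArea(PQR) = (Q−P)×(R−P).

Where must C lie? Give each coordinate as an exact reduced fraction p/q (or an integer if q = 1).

1. C_x = -7  [2·signedArea(CAB) = 332 ∩ CB · AE = 108]
2. C_y = 38  [2·signedArea(CAB) = 332 ∩ CB · AE = 108]
   → C = (-7, 38)

C = (-7, 38)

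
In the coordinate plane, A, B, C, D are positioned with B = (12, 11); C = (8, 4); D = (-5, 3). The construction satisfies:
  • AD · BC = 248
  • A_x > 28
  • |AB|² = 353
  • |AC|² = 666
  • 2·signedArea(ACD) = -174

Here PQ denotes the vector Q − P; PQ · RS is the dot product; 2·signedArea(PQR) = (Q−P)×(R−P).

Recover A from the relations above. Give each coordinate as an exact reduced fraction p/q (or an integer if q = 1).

1. A_x = 29  [AD · BC = 248 ∩ 2·signedArea(ACD) = -174]
2. A_y = 19  [AD · BC = 248 ∩ 2·signedArea(ACD) = -174]
   → A = (29, 19)

A = (29, 19)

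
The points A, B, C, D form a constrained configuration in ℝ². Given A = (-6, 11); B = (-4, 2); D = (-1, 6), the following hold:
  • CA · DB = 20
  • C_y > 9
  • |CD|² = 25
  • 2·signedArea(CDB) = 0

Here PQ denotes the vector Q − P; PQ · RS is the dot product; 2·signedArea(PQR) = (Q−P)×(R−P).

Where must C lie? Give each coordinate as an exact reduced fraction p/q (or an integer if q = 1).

C = (2, 10)

1. C_x = 2  [2·signedArea(CDB) = 0 ∩ CA · DB = 20]
2. C_y = 10  [2·signedArea(CDB) = 0 ∩ CA · DB = 20]
   → C = (2, 10)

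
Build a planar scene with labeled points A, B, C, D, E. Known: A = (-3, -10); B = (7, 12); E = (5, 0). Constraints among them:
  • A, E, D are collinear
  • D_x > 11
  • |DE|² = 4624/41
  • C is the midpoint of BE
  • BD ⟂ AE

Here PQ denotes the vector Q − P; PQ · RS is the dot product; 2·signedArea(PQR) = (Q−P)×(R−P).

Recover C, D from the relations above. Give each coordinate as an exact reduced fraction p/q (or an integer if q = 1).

C = (6, 6)
D = (477/41, 340/41)

1. C_x = 6  [C is the midpoint of BE]
2. C_y = 6  [C is the midpoint of BE]
   → C = (6, 6)
3. D_x = 477/41  [A, E, D are collinear ∩ BD ⟂ AE]
4. D_y = 340/41  [A, E, D are collinear ∩ BD ⟂ AE]
   → D = (477/41, 340/41)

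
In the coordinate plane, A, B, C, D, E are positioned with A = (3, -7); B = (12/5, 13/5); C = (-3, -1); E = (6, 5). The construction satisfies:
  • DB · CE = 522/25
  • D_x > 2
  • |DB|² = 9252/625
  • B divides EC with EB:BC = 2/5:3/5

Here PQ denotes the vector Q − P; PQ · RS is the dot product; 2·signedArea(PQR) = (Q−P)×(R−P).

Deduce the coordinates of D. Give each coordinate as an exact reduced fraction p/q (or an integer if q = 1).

D = (66/25, -31/25)

1. D_x = 66/25  [line -9·x + -6·y + 408/25 = 0 ∩ |DB|² = 9252/625]
2. D_y = -31/25  [line -9·x + -6·y + 408/25 = 0 ∩ |DB|² = 9252/625]
   → D = (66/25, -31/25)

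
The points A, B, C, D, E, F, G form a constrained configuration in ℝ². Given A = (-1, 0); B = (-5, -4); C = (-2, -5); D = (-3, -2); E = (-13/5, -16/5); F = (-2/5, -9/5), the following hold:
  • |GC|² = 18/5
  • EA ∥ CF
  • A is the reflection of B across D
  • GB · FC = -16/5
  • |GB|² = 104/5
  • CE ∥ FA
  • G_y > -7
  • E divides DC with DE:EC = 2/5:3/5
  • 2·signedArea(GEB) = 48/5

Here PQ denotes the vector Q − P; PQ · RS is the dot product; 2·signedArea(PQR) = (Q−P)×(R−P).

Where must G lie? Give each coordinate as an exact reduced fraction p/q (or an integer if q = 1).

1. G_x = -7/5  [2·signedArea(GEB) = 48/5 ∩ GB · FC = -16/5]
2. G_y = -34/5  [2·signedArea(GEB) = 48/5 ∩ GB · FC = -16/5]
   → G = (-7/5, -34/5)

G = (-7/5, -34/5)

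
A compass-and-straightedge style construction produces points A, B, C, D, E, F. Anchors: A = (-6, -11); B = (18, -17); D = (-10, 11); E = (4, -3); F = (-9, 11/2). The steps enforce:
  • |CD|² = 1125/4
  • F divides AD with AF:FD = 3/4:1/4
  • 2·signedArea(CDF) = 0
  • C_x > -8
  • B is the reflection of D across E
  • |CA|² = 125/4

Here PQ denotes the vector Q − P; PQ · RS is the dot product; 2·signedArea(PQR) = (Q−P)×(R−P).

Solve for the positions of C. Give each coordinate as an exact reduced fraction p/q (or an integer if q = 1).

C = (-7, -11/2)

1. C_x = -7  [line 11/2·x + 1·y + 44 = 0 ∩ |CD|² = 1125/4]
2. C_y = -11/2  [line 11/2·x + 1·y + 44 = 0 ∩ |CD|² = 1125/4]
   → C = (-7, -11/2)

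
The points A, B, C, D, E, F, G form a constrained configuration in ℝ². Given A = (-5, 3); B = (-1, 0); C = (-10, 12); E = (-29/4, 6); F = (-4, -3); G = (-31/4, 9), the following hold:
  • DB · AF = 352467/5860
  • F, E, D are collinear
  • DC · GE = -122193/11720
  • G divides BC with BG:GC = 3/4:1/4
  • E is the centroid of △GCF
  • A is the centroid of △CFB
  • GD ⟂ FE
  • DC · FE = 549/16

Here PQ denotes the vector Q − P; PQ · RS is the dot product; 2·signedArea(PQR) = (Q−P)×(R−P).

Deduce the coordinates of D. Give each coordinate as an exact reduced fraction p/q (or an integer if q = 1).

1. D_x = -48439/5860  [F, E, D are collinear ∩ GD ⟂ FE]
2. D_y = 12912/1465  [F, E, D are collinear ∩ GD ⟂ FE]
   → D = (-48439/5860, 12912/1465)

D = (-48439/5860, 12912/1465)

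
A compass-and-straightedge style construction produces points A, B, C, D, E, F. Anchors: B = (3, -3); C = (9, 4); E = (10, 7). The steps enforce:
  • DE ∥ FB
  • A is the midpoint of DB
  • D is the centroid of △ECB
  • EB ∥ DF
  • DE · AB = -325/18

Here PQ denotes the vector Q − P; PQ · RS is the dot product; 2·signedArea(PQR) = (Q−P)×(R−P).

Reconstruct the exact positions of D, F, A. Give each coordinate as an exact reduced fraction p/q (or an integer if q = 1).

A = (31/6, -1/6)
D = (22/3, 8/3)
F = (1/3, -22/3)

1. D_x = 22/3  [D is the centroid of △ECB]
2. D_y = 8/3  [D is the centroid of △ECB]
   → D = (22/3, 8/3)
3. F_x = 1/3  [DE ∥ FB ∩ EB ∥ DF]
4. F_y = -22/3  [DE ∥ FB ∩ EB ∥ DF]
   → F = (1/3, -22/3)
5. A_x = 31/6  [A is the midpoint of DB]
6. A_y = -1/6  [A is the midpoint of DB]
   → A = (31/6, -1/6)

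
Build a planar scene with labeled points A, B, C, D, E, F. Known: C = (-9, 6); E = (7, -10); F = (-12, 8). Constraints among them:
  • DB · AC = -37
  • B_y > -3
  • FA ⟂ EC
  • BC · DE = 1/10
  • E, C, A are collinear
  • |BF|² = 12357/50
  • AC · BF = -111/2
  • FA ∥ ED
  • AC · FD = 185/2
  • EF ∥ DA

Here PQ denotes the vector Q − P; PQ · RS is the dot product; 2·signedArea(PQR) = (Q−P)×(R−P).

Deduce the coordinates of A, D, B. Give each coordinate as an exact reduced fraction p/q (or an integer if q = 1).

1. A_x = -23/2  [E, C, A are collinear ∩ FA ⟂ EC]
2. A_y = 17/2  [E, C, A are collinear ∩ FA ⟂ EC]
   → A = (-23/2, 17/2)
3. D_x = 15/2  [EF ∥ DA ∩ FA ∥ ED]
4. D_y = -19/2  [EF ∥ DA ∩ FA ∥ ED]
   → D = (15/2, -19/2)
5. B_x = -3/10  [BC · DE = 1/10 ∩ AC · BF = -111/2]
6. B_y = -5/2  [BC · DE = 1/10 ∩ AC · BF = -111/2]
   → B = (-3/10, -5/2)

A = (-23/2, 17/2)
B = (-3/10, -5/2)
D = (15/2, -19/2)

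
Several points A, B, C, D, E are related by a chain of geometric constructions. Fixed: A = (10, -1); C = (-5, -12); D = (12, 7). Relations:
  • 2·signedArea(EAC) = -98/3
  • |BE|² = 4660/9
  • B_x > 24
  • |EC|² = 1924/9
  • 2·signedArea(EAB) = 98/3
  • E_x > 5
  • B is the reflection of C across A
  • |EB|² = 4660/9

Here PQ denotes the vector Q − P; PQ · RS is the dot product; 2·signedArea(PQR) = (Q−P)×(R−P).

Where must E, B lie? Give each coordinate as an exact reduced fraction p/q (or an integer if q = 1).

B = (25, 10)
E = (17/3, -2)

1. E_x = 17/3  [line 11·x + -15·y + -277/3 = 0 ∩ |EC|² = 1924/9]
2. E_y = -2  [line 11·x + -15·y + -277/3 = 0 ∩ |EC|² = 1924/9]
   → E = (17/3, -2)
3. B_x = 25  [B is the reflection of C across A]
4. B_y = 10  [B is the reflection of C across A]
   → B = (25, 10)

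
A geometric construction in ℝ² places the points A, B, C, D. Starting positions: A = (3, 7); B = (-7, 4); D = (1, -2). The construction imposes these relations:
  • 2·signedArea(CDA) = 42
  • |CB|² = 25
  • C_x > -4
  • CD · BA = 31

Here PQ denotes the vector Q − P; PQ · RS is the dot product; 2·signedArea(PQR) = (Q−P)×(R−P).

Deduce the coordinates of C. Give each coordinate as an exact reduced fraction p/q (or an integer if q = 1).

C = (-3, 1)

1. C_x = -3  [CD · BA = 31 ∩ 2·signedArea(CDA) = 42]
2. C_y = 1  [CD · BA = 31 ∩ 2·signedArea(CDA) = 42]
   → C = (-3, 1)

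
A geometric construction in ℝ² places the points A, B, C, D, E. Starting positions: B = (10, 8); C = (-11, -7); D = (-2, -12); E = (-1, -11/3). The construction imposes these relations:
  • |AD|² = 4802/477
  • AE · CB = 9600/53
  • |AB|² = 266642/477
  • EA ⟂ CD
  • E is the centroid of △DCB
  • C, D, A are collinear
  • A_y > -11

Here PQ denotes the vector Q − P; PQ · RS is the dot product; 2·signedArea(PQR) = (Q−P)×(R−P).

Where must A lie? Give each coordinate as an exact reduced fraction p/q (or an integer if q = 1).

A = (-253/53, -1663/159)

1. A_x = -253/53  [C, D, A are collinear ∩ EA ⟂ CD]
2. A_y = -1663/159  [C, D, A are collinear ∩ EA ⟂ CD]
   → A = (-253/53, -1663/159)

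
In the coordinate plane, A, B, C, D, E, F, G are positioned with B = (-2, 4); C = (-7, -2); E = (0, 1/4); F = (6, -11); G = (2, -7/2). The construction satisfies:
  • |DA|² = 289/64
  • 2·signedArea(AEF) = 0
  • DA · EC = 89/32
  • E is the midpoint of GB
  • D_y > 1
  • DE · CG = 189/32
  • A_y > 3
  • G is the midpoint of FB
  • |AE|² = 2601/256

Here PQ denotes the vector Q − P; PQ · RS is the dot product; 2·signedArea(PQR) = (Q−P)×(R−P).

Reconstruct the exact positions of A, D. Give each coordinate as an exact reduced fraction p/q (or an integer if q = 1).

1. A_x = -3/2  [line 45/4·x + 6·y + -3/2 = 0 ∩ |AE|² = 2601/256]
2. A_y = 49/16  [line 45/4·x + 6·y + -3/2 = 0 ∩ |AE|² = 2601/256]
   → A = (-3/2, 49/16)
3. D_x = -1/2  [DA · EC = 89/32 ∩ DE · CG = 189/32]
4. D_y = 19/16  [DA · EC = 89/32 ∩ DE · CG = 189/32]
   → D = (-1/2, 19/16)

A = (-3/2, 49/16)
D = (-1/2, 19/16)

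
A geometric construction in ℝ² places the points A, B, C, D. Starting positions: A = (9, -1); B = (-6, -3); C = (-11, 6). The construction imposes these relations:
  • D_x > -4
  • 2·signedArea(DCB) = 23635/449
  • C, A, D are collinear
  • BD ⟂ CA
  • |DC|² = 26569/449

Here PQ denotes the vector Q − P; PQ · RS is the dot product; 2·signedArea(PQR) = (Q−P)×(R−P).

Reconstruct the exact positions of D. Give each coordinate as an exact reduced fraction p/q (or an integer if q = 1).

1. D_x = -1679/449  [C, A, D are collinear ∩ BD ⟂ CA]
2. D_y = 1553/449  [C, A, D are collinear ∩ BD ⟂ CA]
   → D = (-1679/449, 1553/449)

D = (-1679/449, 1553/449)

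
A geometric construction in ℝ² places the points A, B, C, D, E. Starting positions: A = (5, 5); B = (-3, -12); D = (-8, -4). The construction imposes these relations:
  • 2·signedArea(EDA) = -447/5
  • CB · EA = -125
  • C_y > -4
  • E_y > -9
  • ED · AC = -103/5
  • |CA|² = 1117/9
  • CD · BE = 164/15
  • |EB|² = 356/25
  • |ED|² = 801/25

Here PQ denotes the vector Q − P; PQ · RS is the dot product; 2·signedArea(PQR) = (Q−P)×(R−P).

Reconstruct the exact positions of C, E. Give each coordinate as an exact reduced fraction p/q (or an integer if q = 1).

1. E_x = -5  [line -9·x + 13·y + 347/5 = 0 ∩ |EB|² = 356/25]
2. E_y = -44/5  [line -9·x + 13·y + 347/5 = 0 ∩ |EB|² = 356/25]
   → E = (-5, -44/5)
3. C_x = -2  [CD · BE = 164/15 ∩ CB · EA = -125]
4. C_y = -11/3  [CD · BE = 164/15 ∩ CB · EA = -125]
   → C = (-2, -11/3)

C = (-2, -11/3)
E = (-5, -44/5)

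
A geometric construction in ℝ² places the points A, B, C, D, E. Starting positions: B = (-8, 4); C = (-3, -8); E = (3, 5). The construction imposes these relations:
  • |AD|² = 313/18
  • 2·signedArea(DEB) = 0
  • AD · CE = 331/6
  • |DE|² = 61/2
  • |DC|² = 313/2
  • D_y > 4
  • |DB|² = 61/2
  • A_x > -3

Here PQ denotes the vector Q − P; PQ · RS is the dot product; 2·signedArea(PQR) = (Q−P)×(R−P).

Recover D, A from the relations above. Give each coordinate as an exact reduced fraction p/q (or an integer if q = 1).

A = (-8/3, 1/3)
D = (-5/2, 9/2)

1. D_x = -5/2  [line 1·x + -11·y + 52 = 0 ∩ |DB|² = 61/2]
2. D_y = 9/2  [line 1·x + -11·y + 52 = 0 ∩ |DB|² = 61/2]
   → D = (-5/2, 9/2)
3. A_x = -8/3  [line -6·x + -13·y + -35/3 = 0 ∩ |AD|² = 313/18]
4. A_y = 1/3  [line -6·x + -13·y + -35/3 = 0 ∩ |AD|² = 313/18]
   → A = (-8/3, 1/3)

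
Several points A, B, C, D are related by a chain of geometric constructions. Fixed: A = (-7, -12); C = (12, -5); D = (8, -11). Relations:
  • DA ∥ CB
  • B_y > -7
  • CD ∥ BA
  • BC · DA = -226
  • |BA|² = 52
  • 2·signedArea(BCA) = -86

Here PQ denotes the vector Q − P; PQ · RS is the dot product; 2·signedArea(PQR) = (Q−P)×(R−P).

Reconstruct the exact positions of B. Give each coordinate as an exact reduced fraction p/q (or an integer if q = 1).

B = (-3, -6)

1. B_x = -3  [CD ∥ BA ∩ DA ∥ CB]
2. B_y = -6  [CD ∥ BA ∩ DA ∥ CB]
   → B = (-3, -6)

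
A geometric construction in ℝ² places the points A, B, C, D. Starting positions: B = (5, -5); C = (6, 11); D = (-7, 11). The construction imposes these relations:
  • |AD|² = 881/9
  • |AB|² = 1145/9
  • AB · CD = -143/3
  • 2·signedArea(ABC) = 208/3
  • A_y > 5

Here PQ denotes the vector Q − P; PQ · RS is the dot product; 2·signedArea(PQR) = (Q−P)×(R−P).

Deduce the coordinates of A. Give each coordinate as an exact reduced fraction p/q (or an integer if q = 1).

A = (4/3, 17/3)

1. A_x = 4/3  [2·signedArea(ABC) = 208/3 ∩ AB · CD = -143/3]
2. A_y = 17/3  [2·signedArea(ABC) = 208/3 ∩ AB · CD = -143/3]
   → A = (4/3, 17/3)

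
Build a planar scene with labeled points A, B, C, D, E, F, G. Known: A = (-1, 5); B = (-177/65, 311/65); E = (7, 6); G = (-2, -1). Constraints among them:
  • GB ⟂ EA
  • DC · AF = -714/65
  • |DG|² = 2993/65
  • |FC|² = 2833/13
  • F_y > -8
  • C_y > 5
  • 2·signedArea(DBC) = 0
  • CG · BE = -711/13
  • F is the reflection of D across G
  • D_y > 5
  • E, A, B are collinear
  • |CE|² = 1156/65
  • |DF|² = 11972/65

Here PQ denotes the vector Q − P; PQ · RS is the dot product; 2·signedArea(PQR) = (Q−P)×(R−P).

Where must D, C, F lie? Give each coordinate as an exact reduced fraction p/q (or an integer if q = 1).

1. C_x = 183/65  [line -632/65·x + -79/65·y + 2212/65 = 0 ∩ |CE|² = 1156/65]
2. C_y = 356/65  [line -632/65·x + -79/65·y + 2212/65 = 0 ∩ |CE|² = 1156/65]
   → C = (183/65, 356/65)
3. D_x = 47/65  [line -9/13·x + 72/13·y + -369/13 = 0 ∩ |DG|² = 2993/65]
4. D_y = 339/65  [line -9/13·x + 72/13·y + -369/13 = 0 ∩ |DG|² = 2993/65]
   → D = (47/65, 339/65)
5. F_x = -307/65  [F is the reflection of D across G]
6. F_y = -469/65  [F is the reflection of D across G]
   → F = (-307/65, -469/65)

C = (183/65, 356/65)
D = (47/65, 339/65)
F = (-307/65, -469/65)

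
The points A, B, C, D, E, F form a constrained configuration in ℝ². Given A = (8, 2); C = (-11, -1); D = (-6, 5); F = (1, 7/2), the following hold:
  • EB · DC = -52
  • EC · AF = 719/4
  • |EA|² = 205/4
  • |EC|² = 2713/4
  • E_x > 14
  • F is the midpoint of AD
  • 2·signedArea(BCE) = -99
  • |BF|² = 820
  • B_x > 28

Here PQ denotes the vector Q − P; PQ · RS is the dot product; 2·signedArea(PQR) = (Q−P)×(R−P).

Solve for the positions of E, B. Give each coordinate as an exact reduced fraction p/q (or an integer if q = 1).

B = (29, -5/2)
E = (15, 1/2)

1. E_x = 15  [line 7·x + -3/2·y + -417/4 = 0 ∩ |EA|² = 205/4]
2. E_y = 1/2  [line 7·x + -3/2·y + -417/4 = 0 ∩ |EA|² = 205/4]
   → E = (15, 1/2)
3. B_x = 29  [EB · DC = -52 ∩ 2·signedArea(BCE) = -99]
4. B_y = -5/2  [EB · DC = -52 ∩ 2·signedArea(BCE) = -99]
   → B = (29, -5/2)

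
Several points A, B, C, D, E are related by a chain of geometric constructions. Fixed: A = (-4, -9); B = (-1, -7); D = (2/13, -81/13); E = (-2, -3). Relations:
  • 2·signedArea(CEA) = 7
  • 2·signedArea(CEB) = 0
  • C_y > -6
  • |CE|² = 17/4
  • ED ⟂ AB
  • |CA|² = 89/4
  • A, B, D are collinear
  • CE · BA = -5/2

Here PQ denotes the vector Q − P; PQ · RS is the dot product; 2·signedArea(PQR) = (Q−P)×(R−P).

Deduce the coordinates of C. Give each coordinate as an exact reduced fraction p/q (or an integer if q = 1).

1. C_x = -3/2  [2·signedArea(CEB) = 0 ∩ CE · BA = -5/2]
2. C_y = -5  [2·signedArea(CEB) = 0 ∩ CE · BA = -5/2]
   → C = (-3/2, -5)

C = (-3/2, -5)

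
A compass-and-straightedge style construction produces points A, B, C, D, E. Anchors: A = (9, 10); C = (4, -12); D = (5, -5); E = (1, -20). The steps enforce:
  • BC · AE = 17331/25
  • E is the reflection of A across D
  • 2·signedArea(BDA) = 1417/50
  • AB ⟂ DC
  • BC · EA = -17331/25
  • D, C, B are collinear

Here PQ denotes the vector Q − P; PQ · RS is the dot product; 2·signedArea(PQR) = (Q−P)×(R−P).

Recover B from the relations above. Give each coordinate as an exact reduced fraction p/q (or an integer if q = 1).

1. B_x = 359/50  [D, C, B are collinear ∩ AB ⟂ DC]
2. B_y = 513/50  [D, C, B are collinear ∩ AB ⟂ DC]
   → B = (359/50, 513/50)

B = (359/50, 513/50)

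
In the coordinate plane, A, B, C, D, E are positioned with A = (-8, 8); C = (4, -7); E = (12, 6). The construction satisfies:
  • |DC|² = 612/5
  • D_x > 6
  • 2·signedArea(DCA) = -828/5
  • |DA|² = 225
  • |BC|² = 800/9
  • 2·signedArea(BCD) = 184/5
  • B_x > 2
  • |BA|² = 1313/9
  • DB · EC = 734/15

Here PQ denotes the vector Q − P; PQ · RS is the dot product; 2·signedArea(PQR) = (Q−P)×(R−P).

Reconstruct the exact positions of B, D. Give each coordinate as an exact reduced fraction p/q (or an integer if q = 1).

B = (8/3, 7/3)
D = (32/5, 19/5)

1. D_x = 32/5  [line -15·x + -12·y + 708/5 = 0 ∩ |DA|² = 225]
2. D_y = 19/5  [line -15·x + -12·y + 708/5 = 0 ∩ |DA|² = 225]
   → D = (32/5, 19/5)
3. B_x = 8/3  [2·signedArea(BCD) = 184/5 ∩ DB · EC = 734/15]
4. B_y = 7/3  [2·signedArea(BCD) = 184/5 ∩ DB · EC = 734/15]
   → B = (8/3, 7/3)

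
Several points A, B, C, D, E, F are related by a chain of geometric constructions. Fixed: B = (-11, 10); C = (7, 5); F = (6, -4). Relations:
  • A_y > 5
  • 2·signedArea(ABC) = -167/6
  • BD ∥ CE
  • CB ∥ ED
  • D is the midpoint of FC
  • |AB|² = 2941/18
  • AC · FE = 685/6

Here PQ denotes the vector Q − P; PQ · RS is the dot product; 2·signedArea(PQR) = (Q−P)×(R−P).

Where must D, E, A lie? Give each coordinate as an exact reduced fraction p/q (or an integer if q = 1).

1. D_x = 13/2  [D is the midpoint of FC]
2. D_y = 1/2  [D is the midpoint of FC]
   → D = (13/2, 1/2)
3. E_x = 49/2  [CB ∥ ED ∩ BD ∥ CE]
4. E_y = -9/2  [CB ∥ ED ∩ BD ∥ CE]
   → E = (49/2, -9/2)
5. A_x = 5/6  [2·signedArea(ABC) = -167/6 ∩ AC · FE = 685/6]
6. A_y = 31/6  [2·signedArea(ABC) = -167/6 ∩ AC · FE = 685/6]
   → A = (5/6, 31/6)

A = (5/6, 31/6)
D = (13/2, 1/2)
E = (49/2, -9/2)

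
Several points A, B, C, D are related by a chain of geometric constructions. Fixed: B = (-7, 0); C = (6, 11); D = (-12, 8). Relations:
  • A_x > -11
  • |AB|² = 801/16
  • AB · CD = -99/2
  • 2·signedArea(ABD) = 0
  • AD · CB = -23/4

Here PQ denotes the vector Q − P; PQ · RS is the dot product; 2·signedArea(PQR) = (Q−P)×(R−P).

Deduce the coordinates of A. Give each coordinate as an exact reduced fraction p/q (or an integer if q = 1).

1. A_x = -43/4  [2·signedArea(ABD) = 0 ∩ AD · CB = -23/4]
2. A_y = 6  [2·signedArea(ABD) = 0 ∩ AD · CB = -23/4]
   → A = (-43/4, 6)

A = (-43/4, 6)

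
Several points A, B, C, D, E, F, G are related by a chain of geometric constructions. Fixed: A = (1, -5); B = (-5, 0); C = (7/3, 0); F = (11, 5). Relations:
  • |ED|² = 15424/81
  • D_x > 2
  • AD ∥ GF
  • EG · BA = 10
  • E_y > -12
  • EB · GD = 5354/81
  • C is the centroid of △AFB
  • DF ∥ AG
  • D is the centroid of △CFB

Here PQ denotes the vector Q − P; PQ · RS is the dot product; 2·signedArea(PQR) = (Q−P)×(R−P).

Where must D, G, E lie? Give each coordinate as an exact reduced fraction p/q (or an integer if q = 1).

1. D_x = 25/9  [D is the centroid of △CFB]
2. D_y = 5/3  [D is the centroid of △CFB]
   → D = (25/9, 5/3)
3. G_x = 83/9  [AD ∥ GF ∩ DF ∥ AG]
4. G_y = -5/3  [AD ∥ GF ∩ DF ∥ AG]
   → G = (83/9, -5/3)
5. E_x = -7/9  [EG · BA = 10 ∩ EB · GD = 5354/81]
6. E_y = -35/3  [EG · BA = 10 ∩ EB · GD = 5354/81]
   → E = (-7/9, -35/3)

D = (25/9, 5/3)
E = (-7/9, -35/3)
G = (83/9, -5/3)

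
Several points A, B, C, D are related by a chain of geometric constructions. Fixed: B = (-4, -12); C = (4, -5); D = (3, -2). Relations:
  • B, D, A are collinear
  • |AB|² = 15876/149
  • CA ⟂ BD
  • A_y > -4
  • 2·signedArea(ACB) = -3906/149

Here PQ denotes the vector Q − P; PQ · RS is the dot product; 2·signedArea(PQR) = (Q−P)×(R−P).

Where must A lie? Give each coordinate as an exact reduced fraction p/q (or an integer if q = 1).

A = (286/149, -528/149)

1. A_x = 286/149  [B, D, A are collinear ∩ CA ⟂ BD]
2. A_y = -528/149  [B, D, A are collinear ∩ CA ⟂ BD]
   → A = (286/149, -528/149)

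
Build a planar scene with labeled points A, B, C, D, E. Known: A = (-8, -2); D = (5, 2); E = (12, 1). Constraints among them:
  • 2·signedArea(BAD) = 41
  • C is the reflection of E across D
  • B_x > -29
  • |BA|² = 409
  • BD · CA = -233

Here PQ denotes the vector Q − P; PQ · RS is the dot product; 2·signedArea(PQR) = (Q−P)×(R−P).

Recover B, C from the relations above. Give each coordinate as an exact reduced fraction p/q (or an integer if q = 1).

B = (-28, -5)
C = (-2, 3)

1. C_x = -2  [C is the reflection of E across D]
2. C_y = 3  [C is the reflection of E across D]
   → C = (-2, 3)
3. B_x = -28  [2·signedArea(BAD) = 41 ∩ BD · CA = -233]
4. B_y = -5  [2·signedArea(BAD) = 41 ∩ BD · CA = -233]
   → B = (-28, -5)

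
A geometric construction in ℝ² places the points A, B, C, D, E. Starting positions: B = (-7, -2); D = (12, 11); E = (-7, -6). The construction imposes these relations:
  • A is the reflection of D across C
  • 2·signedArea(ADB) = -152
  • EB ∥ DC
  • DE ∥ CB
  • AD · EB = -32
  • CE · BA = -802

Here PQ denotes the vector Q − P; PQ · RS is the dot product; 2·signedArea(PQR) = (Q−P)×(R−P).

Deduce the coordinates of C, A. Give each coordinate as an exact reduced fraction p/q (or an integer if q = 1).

A = (12, 19)
C = (12, 15)

1. C_x = 12  [DE ∥ CB ∩ EB ∥ DC]
2. C_y = 15  [DE ∥ CB ∩ EB ∥ DC]
   → C = (12, 15)
3. A_x = 12  [A is the reflection of D across C]
4. A_y = 19  [A is the reflection of D across C]
   → A = (12, 19)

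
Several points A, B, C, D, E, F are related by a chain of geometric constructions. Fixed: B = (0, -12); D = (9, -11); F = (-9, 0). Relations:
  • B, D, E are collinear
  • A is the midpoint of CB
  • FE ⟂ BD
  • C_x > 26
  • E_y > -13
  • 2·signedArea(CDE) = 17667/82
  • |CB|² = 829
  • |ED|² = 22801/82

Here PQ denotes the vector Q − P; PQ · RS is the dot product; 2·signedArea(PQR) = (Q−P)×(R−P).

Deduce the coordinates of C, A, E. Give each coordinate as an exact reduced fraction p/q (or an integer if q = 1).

1. E_x = -621/82  [B, D, E are collinear ∩ FE ⟂ BD]
2. E_y = -1053/82  [B, D, E are collinear ∩ FE ⟂ BD]
   → E = (-621/82, -1053/82)
3. C_x = 27  [line 151/82·x + -1359/82·y + -33975/82 = 0 ∩ |CB|² = 829]
4. C_y = -22  [line 151/82·x + -1359/82·y + -33975/82 = 0 ∩ |CB|² = 829]
   → C = (27, -22)
5. A_x = 27/2  [A is the midpoint of CB]
6. A_y = -17  [A is the midpoint of CB]
   → A = (27/2, -17)

A = (27/2, -17)
C = (27, -22)
E = (-621/82, -1053/82)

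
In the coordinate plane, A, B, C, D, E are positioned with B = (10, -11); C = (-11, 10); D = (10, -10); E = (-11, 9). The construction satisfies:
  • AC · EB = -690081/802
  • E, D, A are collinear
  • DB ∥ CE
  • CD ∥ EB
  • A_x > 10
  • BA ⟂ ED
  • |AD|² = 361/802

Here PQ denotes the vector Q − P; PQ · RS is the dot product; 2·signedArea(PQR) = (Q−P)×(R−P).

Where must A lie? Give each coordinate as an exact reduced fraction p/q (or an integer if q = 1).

A = (8419/802, -8381/802)

1. A_x = 8419/802  [E, D, A are collinear ∩ BA ⟂ ED]
2. A_y = -8381/802  [E, D, A are collinear ∩ BA ⟂ ED]
   → A = (8419/802, -8381/802)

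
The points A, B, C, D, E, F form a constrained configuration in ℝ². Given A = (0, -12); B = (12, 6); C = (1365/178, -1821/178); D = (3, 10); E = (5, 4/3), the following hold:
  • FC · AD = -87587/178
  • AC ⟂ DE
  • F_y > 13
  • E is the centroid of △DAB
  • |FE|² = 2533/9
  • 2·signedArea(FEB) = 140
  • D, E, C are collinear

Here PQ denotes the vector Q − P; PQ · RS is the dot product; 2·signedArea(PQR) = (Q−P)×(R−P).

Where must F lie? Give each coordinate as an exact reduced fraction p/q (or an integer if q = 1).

F = (-6, 14)

1. F_x = -6  [FC · AD = -87587/178 ∩ 2·signedArea(FEB) = 140]
2. F_y = 14  [FC · AD = -87587/178 ∩ 2·signedArea(FEB) = 140]
   → F = (-6, 14)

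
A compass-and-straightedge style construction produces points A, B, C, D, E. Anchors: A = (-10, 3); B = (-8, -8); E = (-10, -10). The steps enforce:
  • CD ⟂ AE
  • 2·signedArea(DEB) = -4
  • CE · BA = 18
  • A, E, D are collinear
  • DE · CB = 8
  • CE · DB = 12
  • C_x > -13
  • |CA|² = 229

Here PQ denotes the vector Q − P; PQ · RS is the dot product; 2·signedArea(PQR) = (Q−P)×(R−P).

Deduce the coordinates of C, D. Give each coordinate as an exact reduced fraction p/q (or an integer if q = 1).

1. D_x = -10  [A, E, D are collinear ∩ 2·signedArea(DEB) = -4]
2. D_y = -12  [A, E, D are collinear ∩ 2·signedArea(DEB) = -4]
   → D = (-10, -12)
3. C_x = -12  [CE · DB = 12 ∩ CD ⟂ AE]
4. C_y = -12  [CE · DB = 12 ∩ CD ⟂ AE]
   → C = (-12, -12)

C = (-12, -12)
D = (-10, -12)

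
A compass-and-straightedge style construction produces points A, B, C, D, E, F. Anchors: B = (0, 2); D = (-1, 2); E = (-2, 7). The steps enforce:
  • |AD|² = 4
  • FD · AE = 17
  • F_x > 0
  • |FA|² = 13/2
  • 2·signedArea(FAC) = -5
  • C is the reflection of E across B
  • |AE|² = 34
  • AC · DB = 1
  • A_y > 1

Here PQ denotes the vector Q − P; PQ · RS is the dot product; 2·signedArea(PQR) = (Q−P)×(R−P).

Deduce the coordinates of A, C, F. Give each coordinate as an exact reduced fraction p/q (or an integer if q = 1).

A = (1, 2)
C = (2, -3)
F = (1/2, -1/2)

1. C_x = 2  [C is the reflection of E across B]
2. C_y = -3  [C is the reflection of E across B]
   → C = (2, -3)
3. A_x = 1  [AC · DB = 1]
4. A_y = 2  [|AD|² = 4]
   → A = (1, 2)
5. F_x = 1/2  [2·signedArea(FAC) = -5 ∩ FD · AE = 17]
6. F_y = -1/2  [2·signedArea(FAC) = -5 ∩ FD · AE = 17]
   → F = (1/2, -1/2)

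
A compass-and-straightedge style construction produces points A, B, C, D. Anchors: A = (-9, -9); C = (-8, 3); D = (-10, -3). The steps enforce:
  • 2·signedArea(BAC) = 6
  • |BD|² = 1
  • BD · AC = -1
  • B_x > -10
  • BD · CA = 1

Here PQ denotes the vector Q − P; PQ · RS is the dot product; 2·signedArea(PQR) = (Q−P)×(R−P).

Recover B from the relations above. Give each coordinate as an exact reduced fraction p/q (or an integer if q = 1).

B = (-9, -3)

1. B_x = -9  [2·signedArea(BAC) = 6 ∩ BD · AC = -1]
2. B_y = -3  [2·signedArea(BAC) = 6 ∩ BD · AC = -1]
   → B = (-9, -3)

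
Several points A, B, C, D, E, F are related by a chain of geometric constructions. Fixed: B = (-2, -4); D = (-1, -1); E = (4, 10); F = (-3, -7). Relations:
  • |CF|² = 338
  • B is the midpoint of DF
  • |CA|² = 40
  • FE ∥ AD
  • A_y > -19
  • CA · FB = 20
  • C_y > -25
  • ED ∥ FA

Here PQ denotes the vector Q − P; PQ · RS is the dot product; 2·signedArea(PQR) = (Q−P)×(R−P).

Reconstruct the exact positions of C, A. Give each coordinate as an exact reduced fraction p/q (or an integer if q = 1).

A = (-8, -18)
C = (-10, -24)

1. A_x = -8  [FE ∥ AD ∩ ED ∥ FA]
2. A_y = -18  [FE ∥ AD ∩ ED ∥ FA]
   → A = (-8, -18)
3. C_x = -10  [line -1·x + -3·y + -82 = 0 ∩ |CA|² = 40]
4. C_y = -24  [line -1·x + -3·y + -82 = 0 ∩ |CA|² = 40]
   → C = (-10, -24)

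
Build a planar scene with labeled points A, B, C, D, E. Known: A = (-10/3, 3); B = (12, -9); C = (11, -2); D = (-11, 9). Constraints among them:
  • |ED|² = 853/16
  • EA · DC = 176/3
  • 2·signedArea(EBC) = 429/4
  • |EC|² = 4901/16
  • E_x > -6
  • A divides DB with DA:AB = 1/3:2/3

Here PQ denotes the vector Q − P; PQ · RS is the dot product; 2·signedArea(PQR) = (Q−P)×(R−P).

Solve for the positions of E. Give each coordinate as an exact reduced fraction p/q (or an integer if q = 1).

1. E_x = -21/4  [2·signedArea(EBC) = 429/4 ∩ EA · DC = 176/3]
2. E_y = 9/2  [2·signedArea(EBC) = 429/4 ∩ EA · DC = 176/3]
   → E = (-21/4, 9/2)

E = (-21/4, 9/2)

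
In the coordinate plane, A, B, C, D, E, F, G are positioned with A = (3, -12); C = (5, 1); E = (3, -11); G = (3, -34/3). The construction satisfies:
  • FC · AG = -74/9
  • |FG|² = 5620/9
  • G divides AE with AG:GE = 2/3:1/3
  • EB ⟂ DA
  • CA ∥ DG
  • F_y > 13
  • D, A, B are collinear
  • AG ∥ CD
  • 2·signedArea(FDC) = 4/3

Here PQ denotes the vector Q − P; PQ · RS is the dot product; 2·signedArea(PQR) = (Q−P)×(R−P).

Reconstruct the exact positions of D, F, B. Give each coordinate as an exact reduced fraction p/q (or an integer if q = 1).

1. D_x = 5  [CA ∥ DG ∩ AG ∥ CD]
2. D_y = 5/3  [CA ∥ DG ∩ AG ∥ CD]
   → D = (5, 5/3)
3. F_x = 7  [FC · AG = -74/9 ∩ 2·signedArea(FDC) = 4/3]
4. F_y = 40/3  [FC · AG = -74/9 ∩ 2·signedArea(FDC) = 4/3]
   → F = (7, 40/3)
5. B_x = 5397/1717  [D, A, B are collinear ∩ EB ⟂ DA]
6. B_y = -18923/1717  [D, A, B are collinear ∩ EB ⟂ DA]
   → B = (5397/1717, -18923/1717)

B = (5397/1717, -18923/1717)
D = (5, 5/3)
F = (7, 40/3)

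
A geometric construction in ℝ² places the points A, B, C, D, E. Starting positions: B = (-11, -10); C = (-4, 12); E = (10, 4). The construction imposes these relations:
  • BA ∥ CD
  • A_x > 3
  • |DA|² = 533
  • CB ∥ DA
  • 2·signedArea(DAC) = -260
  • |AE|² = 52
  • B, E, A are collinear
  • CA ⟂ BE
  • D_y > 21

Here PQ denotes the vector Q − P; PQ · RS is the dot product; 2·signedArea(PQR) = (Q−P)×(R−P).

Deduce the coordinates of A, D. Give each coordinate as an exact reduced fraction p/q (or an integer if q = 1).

A = (4, 0)
D = (11, 22)

1. A_x = 4  [B, E, A are collinear ∩ CA ⟂ BE]
2. A_y = 0  [B, E, A are collinear ∩ CA ⟂ BE]
   → A = (4, 0)
3. D_x = 11  [CB ∥ DA ∩ BA ∥ CD]
4. D_y = 22  [CB ∥ DA ∩ BA ∥ CD]
   → D = (11, 22)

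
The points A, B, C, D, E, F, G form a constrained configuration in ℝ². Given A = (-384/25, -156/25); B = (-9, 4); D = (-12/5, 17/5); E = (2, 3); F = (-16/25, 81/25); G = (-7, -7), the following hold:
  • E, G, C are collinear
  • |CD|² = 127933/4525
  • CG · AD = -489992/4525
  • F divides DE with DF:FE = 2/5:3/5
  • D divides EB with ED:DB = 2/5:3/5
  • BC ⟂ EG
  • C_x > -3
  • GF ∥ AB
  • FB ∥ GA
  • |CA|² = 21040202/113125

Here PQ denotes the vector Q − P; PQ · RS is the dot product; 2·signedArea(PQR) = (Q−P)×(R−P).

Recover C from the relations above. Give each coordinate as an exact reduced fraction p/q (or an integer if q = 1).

1. C_x = -439/181  [E, G, C are collinear ∩ BC ⟂ EG]
2. C_y = -347/181  [E, G, C are collinear ∩ BC ⟂ EG]
   → C = (-439/181, -347/181)

C = (-439/181, -347/181)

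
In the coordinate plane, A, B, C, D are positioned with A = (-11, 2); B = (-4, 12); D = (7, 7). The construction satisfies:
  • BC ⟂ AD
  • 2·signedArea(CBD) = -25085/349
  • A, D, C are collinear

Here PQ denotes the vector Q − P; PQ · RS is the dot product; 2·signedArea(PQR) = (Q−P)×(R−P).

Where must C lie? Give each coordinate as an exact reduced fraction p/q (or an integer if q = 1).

C = (-671/349, 1578/349)

1. C_x = -671/349  [A, D, C are collinear ∩ BC ⟂ AD]
2. C_y = 1578/349  [A, D, C are collinear ∩ BC ⟂ AD]
   → C = (-671/349, 1578/349)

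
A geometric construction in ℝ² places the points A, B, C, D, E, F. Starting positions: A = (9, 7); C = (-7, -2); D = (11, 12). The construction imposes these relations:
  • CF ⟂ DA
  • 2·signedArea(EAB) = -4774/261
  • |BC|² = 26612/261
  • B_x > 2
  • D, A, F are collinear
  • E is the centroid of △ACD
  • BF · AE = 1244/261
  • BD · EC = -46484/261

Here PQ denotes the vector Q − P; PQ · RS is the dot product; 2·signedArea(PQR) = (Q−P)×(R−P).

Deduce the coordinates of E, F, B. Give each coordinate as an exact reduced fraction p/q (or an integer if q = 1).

B = (223/87, 36/29)
E = (13/3, 17/3)
F = (107/29, -182/29)

1. E_x = 13/3  [E is the centroid of △ACD]
2. E_y = 17/3  [E is the centroid of △ACD]
   → E = (13/3, 17/3)
3. F_x = 107/29  [D, A, F are collinear ∩ CF ⟂ DA]
4. F_y = -182/29  [D, A, F are collinear ∩ CF ⟂ DA]
   → F = (107/29, -182/29)
5. B_x = 223/87  [BD · EC = -46484/261 ∩ 2·signedArea(EAB) = -4774/261]
6. B_y = 36/29  [BD · EC = -46484/261 ∩ 2·signedArea(EAB) = -4774/261]
   → B = (223/87, 36/29)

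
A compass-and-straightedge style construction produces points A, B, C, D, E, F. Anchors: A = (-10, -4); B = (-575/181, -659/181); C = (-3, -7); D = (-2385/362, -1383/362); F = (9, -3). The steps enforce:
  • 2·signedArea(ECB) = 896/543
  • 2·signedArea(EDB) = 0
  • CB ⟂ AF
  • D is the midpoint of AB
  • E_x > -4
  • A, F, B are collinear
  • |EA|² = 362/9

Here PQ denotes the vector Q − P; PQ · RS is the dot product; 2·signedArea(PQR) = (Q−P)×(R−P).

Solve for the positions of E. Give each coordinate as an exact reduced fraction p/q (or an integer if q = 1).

E = (-11/3, -11/3)

1. E_x = -11/3  [2·signedArea(EDB) = 0 ∩ 2·signedArea(ECB) = 896/543]
2. E_y = -11/3  [2·signedArea(EDB) = 0 ∩ 2·signedArea(ECB) = 896/543]
   → E = (-11/3, -11/3)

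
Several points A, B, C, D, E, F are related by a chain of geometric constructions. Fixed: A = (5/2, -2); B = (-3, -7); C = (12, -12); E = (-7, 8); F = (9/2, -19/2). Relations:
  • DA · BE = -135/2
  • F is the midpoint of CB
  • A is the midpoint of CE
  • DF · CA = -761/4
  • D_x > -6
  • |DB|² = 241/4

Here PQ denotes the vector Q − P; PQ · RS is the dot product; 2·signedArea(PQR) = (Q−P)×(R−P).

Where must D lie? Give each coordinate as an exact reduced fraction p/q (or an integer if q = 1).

D = (-5, 1/2)

1. D_x = -5  [DA · BE = -135/2 ∩ DF · CA = -761/4]
2. D_y = 1/2  [DA · BE = -135/2 ∩ DF · CA = -761/4]
   → D = (-5, 1/2)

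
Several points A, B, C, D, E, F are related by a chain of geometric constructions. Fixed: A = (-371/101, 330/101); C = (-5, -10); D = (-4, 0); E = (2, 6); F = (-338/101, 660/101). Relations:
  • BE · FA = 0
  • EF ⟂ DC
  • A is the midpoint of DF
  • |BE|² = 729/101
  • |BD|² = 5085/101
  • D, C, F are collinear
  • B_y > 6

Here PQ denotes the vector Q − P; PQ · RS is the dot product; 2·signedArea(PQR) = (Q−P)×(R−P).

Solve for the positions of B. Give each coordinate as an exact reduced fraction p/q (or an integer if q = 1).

1. B_x = -68/101  [line 33/101·x + 330/101·y + -2046/101 = 0 ∩ |BE|² = 729/101]
2. B_y = 633/101  [line 33/101·x + 330/101·y + -2046/101 = 0 ∩ |BE|² = 729/101]
   → B = (-68/101, 633/101)

B = (-68/101, 633/101)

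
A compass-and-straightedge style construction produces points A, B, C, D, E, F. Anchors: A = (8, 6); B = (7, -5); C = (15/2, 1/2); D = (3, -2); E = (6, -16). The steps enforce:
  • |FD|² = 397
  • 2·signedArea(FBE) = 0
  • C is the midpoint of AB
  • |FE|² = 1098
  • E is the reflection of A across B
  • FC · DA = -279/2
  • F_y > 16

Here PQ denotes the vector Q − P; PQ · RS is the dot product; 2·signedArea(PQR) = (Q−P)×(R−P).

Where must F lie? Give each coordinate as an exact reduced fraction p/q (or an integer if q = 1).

F = (9, 17)

1. F_x = 9  [2·signedArea(FBE) = 0 ∩ FC · DA = -279/2]
2. F_y = 17  [2·signedArea(FBE) = 0 ∩ FC · DA = -279/2]
   → F = (9, 17)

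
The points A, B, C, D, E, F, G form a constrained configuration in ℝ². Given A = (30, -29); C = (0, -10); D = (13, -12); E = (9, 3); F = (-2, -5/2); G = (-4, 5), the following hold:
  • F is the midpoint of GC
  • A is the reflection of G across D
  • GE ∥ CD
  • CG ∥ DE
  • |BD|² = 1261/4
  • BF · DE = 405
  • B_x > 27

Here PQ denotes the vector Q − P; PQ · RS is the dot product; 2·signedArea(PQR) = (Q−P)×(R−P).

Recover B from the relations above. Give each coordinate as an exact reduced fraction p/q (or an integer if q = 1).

B = (28, -43/2)

1. B_x = 28  [line 4·x + -15·y + -869/2 = 0 ∩ |BD|² = 1261/4]
2. B_y = -43/2  [line 4·x + -15·y + -869/2 = 0 ∩ |BD|² = 1261/4]
   → B = (28, -43/2)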